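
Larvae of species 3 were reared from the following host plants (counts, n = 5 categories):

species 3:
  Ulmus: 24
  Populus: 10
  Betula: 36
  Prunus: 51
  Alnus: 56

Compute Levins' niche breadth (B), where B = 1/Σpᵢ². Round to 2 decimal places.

4.06

Proportions for species 3 (n=177): 24/177=0.1356, 10/177=0.0565, 36/177=0.2034, 51/177=0.2881, 56/177=0.3164
Σpᵢ² = 0.1356² + 0.0565² + 0.2034² + 0.2881² + 0.3164² = 0.018387 + 0.003192 + 0.041372 + 0.083002 + 0.100109 = 0.246062
B = 1 / 0.246062 = 4.0640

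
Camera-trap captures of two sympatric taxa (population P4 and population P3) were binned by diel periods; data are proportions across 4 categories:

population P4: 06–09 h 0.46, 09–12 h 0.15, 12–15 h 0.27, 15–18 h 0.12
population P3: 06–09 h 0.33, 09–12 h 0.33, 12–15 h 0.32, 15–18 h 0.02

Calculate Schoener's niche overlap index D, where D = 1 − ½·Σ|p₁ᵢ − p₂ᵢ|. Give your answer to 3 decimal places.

Σ|p₁ᵢ − p₂ᵢ| = 0.13 + 0.18 + 0.05 + 0.10 = 0.46
D = 1 − ½ × 0.46 = 1 − 0.230 = 0.77000

0.770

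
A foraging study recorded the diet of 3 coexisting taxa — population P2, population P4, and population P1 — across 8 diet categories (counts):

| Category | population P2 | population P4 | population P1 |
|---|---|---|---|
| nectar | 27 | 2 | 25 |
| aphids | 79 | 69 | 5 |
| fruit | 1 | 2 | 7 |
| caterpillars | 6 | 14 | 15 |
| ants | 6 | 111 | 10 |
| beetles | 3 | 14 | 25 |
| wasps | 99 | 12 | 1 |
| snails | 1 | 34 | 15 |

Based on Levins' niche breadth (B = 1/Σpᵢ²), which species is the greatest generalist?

population P1

Proportions for population P2 (n=222): 27/222=0.1216, 79/222=0.3559, 1/222=0.0045, 6/222=0.0270, 6/222=0.0270, 3/222=0.0135, 99/222=0.4459, 1/222=0.0045
Proportions for population P4 (n=258): 2/258=0.0078, 69/258=0.2674, 2/258=0.0078, 14/258=0.0543, 111/258=0.4302, 14/258=0.0543, 12/258=0.0465, 34/258=0.1318
Proportions for population P1 (n=103): 25/103=0.2427, 5/103=0.0485, 7/103=0.0680, 15/103=0.1456, 10/103=0.0971, 25/103=0.2427, 1/103=0.0097, 15/103=0.1456
Σp_P2ᵢ² = 0.1216² + 0.3559² + 0.0045² + 0.0270² + 0.0270² + 0.0135² + 0.4459² + 0.0045² = 0.014787 + 0.126665 + 0.000020 + 0.000729 + 0.000729 + 0.000182 + 0.198827 + 0.000020 = 0.341959
B_P2 = 1 / 0.341959 = 2.9243
Σp_P4ᵢ² = 0.0078² + 0.2674² + 0.0078² + 0.0543² + 0.4302² + 0.0543² + 0.0465² + 0.1318² = 0.000061 + 0.071503 + 0.000061 + 0.002948 + 0.185072 + 0.002948 + 0.002162 + 0.017371 = 0.282126
B_P4 = 1 / 0.282126 = 3.5445
Σp_P1ᵢ² = 0.2427² + 0.0485² + 0.0680² + 0.1456² + 0.0971² + 0.2427² + 0.0097² + 0.1456² = 0.058903 + 0.002352 + 0.004624 + 0.021199 + 0.009428 + 0.058903 + 0.000094 + 0.021199 = 0.176702
B_P1 = 1 / 0.176702 = 5.6592
Highest B → broadest niche (most generalist): population P1 (B = 5.66).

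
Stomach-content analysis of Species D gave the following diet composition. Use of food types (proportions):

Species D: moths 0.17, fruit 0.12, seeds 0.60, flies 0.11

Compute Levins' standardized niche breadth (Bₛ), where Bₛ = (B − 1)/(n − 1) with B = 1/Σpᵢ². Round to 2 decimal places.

0.47

Σpᵢ² = 0.17² + 0.12² + 0.60² + 0.11² = 0.0289 + 0.0144 + 0.3600 + 0.0121 = 0.4154
B = 1 / 0.4154 = 2.4073
Bₛ = (B − 1)/(n − 1) = (2.4073 − 1)/(4 − 1) = 1.4073/3 = 0.4691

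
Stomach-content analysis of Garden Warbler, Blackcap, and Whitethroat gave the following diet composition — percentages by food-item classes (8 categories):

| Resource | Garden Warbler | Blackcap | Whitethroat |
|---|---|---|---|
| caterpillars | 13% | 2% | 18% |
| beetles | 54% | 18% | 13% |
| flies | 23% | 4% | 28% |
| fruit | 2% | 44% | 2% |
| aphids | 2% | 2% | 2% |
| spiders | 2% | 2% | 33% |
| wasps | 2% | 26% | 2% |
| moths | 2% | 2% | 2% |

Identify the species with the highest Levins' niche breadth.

Convert percentages to proportions (divide by 100).
Σp_Warbᵢ² = 0.13² + 0.54² + 0.23² + 0.02² + 0.02² + 0.02² + 0.02² + 0.02² = 0.0169 + 0.2916 + 0.0529 + 0.0004 + 0.0004 + 0.0004 + 0.0004 + 0.0004 = 0.3634
B_Warb = 1 / 0.3634 = 2.7518
Σp_Blacᵢ² = 0.02² + 0.18² + 0.04² + 0.44² + 0.02² + 0.02² + 0.26² + 0.02² = 0.0004 + 0.0324 + 0.0016 + 0.1936 + 0.0004 + 0.0004 + 0.0676 + 0.0004 = 0.2968
B_Blac = 1 / 0.2968 = 3.3693
Σp_Whitᵢ² = 0.18² + 0.13² + 0.28² + 0.02² + 0.02² + 0.33² + 0.02² + 0.02² = 0.0324 + 0.0169 + 0.0784 + 0.0004 + 0.0004 + 0.1089 + 0.0004 + 0.0004 = 0.2382
B_Whit = 1 / 0.2382 = 4.1982
Highest B → broadest niche (most generalist): Whitethroat (B = 4.20).

Whitethroat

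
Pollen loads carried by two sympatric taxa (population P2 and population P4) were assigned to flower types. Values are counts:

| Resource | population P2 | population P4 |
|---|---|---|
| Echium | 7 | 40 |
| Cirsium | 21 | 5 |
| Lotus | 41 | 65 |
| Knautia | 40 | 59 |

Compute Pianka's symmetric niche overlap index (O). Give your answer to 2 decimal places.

0.91

Proportions for population P2 (n=109): 7/109=0.0642, 21/109=0.1927, 41/109=0.3761, 40/109=0.3670
Proportions for population P4 (n=169): 40/169=0.2367, 5/169=0.0296, 65/169=0.3846, 59/169=0.3491
Σ p₁ᵢp₂ᵢ = 0.015196 + 0.005704 + 0.144648 + 0.128120 = 0.293668
Σp_1ᵢ² = 0.0642² + 0.1927² + 0.3761² + 0.3670² = 0.004122 + 0.037133 + 0.141451 + 0.134689 = 0.317395
Σp_2ᵢ² = 0.2367² + 0.0296² + 0.3846² + 0.3491² = 0.056027 + 0.000876 + 0.147917 + 0.121871 = 0.326691
O = 0.293668 / √(0.317395 × 0.326691) = 0.293668 / 0.3220095 = 0.9120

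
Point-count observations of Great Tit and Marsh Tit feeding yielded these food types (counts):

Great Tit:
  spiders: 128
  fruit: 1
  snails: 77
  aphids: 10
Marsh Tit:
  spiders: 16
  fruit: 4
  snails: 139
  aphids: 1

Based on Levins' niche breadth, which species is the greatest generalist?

Proportions for Great Tit (n=216): 128/216=0.5926, 1/216=0.0046, 77/216=0.3565, 10/216=0.0463
Proportions for Marsh Tit (n=160): 16/160=0.1000, 4/160=0.0250, 139/160=0.8688, 1/160=0.0063
Σp_Greaᵢ² = 0.5926² + 0.0046² + 0.3565² + 0.0463² = 0.351175 + 0.000021 + 0.127092 + 0.002144 = 0.480432
B_Grea = 1 / 0.480432 = 2.0815
Σp_Marsᵢ² = 0.1000² + 0.0250² + 0.8688² + 0.0063² = 0.010000 + 0.000625 + 0.754813 + 0.000040 = 0.765478
B_Mars = 1 / 0.765478 = 1.3064
Highest B → broadest niche (most generalist): Great Tit (B = 2.08).

Great Tit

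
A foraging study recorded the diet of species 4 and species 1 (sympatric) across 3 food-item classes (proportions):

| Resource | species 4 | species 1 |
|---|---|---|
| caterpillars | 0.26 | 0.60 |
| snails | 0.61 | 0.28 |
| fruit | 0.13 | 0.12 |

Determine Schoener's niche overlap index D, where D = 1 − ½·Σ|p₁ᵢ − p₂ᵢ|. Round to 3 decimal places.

Σ|p₁ᵢ − p₂ᵢ| = 0.34 + 0.33 + 0.01 = 0.68
D = 1 − ½ × 0.68 = 1 − 0.340 = 0.66000

0.660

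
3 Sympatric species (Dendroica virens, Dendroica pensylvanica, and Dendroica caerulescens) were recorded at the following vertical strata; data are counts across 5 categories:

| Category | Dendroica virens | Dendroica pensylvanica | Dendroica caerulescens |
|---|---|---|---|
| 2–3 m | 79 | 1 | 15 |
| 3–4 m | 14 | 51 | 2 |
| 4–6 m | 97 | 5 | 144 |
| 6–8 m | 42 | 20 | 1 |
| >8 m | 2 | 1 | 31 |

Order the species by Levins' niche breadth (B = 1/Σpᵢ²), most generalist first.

Proportions for Dendroica virens (n=234): 79/234=0.3376, 14/234=0.0598, 97/234=0.4145, 42/234=0.1795, 2/234=0.0085
Proportions for Dendroica pensylvanica (n=78): 1/78=0.0128, 51/78=0.6538, 5/78=0.0641, 20/78=0.2564, 1/78=0.0128
Proportions for Dendroica caerulescens (n=193): 15/193=0.0777, 2/193=0.0104, 144/193=0.7461, 1/193=0.0052, 31/193=0.1606
Σp_vireᵢ² = 0.3376² + 0.0598² + 0.4145² + 0.1795² + 0.0085² = 0.113974 + 0.003576 + 0.171810 + 0.032220 + 0.000072 = 0.321652
B_vire = 1 / 0.321652 = 3.1090
Σp_pensᵢ² = 0.0128² + 0.6538² + 0.0641² + 0.2564² + 0.0128² = 0.000164 + 0.427454 + 0.004109 + 0.065741 + 0.000164 = 0.497632
B_pens = 1 / 0.497632 = 2.0095
Σp_caerᵢ² = 0.0777² + 0.0104² + 0.7461² + 0.0052² + 0.1606² = 0.006037 + 0.000108 + 0.556665 + 0.000027 + 0.025792 = 0.588629
B_caer = 1 / 0.588629 = 1.6989
Ranking by B (broadest → narrowest): Dendroica virens (3.11) > Dendroica pensylvanica (2.01) > Dendroica caerulescens (1.70)

Dendroica virens > Dendroica pensylvanica > Dendroica caerulescens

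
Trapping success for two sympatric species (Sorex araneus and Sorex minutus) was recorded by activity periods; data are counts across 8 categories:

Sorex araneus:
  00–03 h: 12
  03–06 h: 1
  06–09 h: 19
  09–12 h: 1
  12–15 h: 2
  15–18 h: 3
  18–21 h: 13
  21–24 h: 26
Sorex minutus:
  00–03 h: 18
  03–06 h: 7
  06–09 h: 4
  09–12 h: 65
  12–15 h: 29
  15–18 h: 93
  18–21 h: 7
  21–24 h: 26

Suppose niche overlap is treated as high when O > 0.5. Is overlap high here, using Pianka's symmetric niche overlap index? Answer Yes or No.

No

Proportions for Sorex araneus (n=77): 12/77=0.1558, 1/77=0.0130, 19/77=0.2468, 1/77=0.0130, 2/77=0.0260, 3/77=0.0390, 13/77=0.1688, 26/77=0.3377
Proportions for Sorex minutus (n=249): 18/249=0.0723, 7/249=0.0281, 4/249=0.0161, 65/249=0.2610, 29/249=0.1165, 93/249=0.3735, 7/249=0.0281, 26/249=0.1044
Σ p₁ᵢp₂ᵢ = 0.011264 + 0.000365 + 0.003973 + 0.003393 + 0.003029 + 0.014567 + 0.004743 + 0.035256 = 0.076590
Σp_1ᵢ² = 0.1558² + 0.0130² + 0.2468² + 0.0130² + 0.0260² + 0.0390² + 0.1688² + 0.3377² = 0.024274 + 0.000169 + 0.060910 + 0.000169 + 0.000676 + 0.001521 + 0.028493 + 0.114041 = 0.230253
Σp_2ᵢ² = 0.0723² + 0.0281² + 0.0161² + 0.2610² + 0.1165² + 0.3735² + 0.0281² + 0.1044² = 0.005227 + 0.000790 + 0.000259 + 0.068121 + 0.013572 + 0.139502 + 0.000790 + 0.010899 = 0.239160
O = 0.076590 / √(0.230253 × 0.239160) = 0.076590 / 0.2346642 = 0.3264
O = 0.3264 < 0.5 → No.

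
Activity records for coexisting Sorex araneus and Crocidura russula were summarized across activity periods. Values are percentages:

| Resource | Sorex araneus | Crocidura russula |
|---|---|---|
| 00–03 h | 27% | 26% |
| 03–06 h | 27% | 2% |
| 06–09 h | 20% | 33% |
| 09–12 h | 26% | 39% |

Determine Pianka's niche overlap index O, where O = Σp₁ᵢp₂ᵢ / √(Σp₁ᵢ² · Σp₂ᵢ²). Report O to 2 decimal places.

0.84

Convert percentages to proportions (divide by 100).
Σ p₁ᵢp₂ᵢ = 0.0702 + 0.0054 + 0.0660 + 0.1014 = 0.2430
Σp_1ᵢ² = 0.27² + 0.27² + 0.20² + 0.26² = 0.0729 + 0.0729 + 0.0400 + 0.0676 = 0.2534
Σp_2ᵢ² = 0.26² + 0.02² + 0.33² + 0.39² = 0.0676 + 0.0004 + 0.1089 + 0.1521 = 0.3290
O = 0.2430 / √(0.2534 × 0.3290) = 0.2430 / 0.28874 = 0.8416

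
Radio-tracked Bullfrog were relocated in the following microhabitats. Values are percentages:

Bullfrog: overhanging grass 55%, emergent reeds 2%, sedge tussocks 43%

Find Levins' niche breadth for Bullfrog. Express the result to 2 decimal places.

2.05

Convert percentages to proportions (divide by 100).
Σpᵢ² = 0.55² + 0.02² + 0.43² = 0.3025 + 0.0004 + 0.1849 = 0.4878
B = 1 / 0.4878 = 2.0500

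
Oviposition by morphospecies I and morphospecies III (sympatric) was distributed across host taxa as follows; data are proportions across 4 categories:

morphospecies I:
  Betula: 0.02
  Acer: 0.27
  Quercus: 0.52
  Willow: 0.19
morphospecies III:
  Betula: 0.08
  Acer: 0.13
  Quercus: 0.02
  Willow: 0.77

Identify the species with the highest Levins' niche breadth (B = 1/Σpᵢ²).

Σp_Iᵢ² = 0.02² + 0.27² + 0.52² + 0.19² = 0.0004 + 0.0729 + 0.2704 + 0.0361 = 0.3798
B_I = 1 / 0.3798 = 2.6330
Σp_IIIᵢ² = 0.08² + 0.13² + 0.02² + 0.77² = 0.0064 + 0.0169 + 0.0004 + 0.5929 = 0.6166
B_III = 1 / 0.6166 = 1.6218
Highest B → broadest niche (most generalist): morphospecies I (B = 2.63).

morphospecies I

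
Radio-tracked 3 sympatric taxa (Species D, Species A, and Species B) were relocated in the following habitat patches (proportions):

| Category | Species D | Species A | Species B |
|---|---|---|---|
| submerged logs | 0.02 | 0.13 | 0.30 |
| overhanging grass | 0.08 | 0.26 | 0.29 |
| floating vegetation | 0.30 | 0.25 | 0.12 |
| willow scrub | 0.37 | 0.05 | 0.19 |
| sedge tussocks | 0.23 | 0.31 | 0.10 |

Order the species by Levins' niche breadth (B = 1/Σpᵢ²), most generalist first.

Species B > Species A > Species D

Σp_Dᵢ² = 0.02² + 0.08² + 0.30² + 0.37² + 0.23² = 0.0004 + 0.0064 + 0.0900 + 0.1369 + 0.0529 = 0.2866
B_D = 1 / 0.2866 = 3.4892
Σp_Aᵢ² = 0.13² + 0.26² + 0.25² + 0.05² + 0.31² = 0.0169 + 0.0676 + 0.0625 + 0.0025 + 0.0961 = 0.2456
B_A = 1 / 0.2456 = 4.0717
Σp_Bᵢ² = 0.30² + 0.29² + 0.12² + 0.19² + 0.10² = 0.0900 + 0.0841 + 0.0144 + 0.0361 + 0.0100 = 0.2346
B_B = 1 / 0.2346 = 4.2626
Ranking by B (broadest → narrowest): Species B (4.26) > Species A (4.07) > Species D (3.49)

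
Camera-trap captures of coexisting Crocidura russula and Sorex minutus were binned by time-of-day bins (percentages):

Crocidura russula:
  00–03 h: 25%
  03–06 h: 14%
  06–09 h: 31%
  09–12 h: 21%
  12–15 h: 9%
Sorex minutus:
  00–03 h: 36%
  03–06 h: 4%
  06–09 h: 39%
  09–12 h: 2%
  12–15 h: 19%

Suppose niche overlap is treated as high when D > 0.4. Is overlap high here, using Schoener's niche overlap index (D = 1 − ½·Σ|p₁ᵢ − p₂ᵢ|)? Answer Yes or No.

Yes

Convert percentages to proportions (divide by 100).
Σ|p₁ᵢ − p₂ᵢ| = 0.11 + 0.10 + 0.08 + 0.19 + 0.10 = 0.58
D = 1 − ½ × 0.58 = 1 − 0.290 = 0.7100
D = 0.7100 > 0.4 → Yes.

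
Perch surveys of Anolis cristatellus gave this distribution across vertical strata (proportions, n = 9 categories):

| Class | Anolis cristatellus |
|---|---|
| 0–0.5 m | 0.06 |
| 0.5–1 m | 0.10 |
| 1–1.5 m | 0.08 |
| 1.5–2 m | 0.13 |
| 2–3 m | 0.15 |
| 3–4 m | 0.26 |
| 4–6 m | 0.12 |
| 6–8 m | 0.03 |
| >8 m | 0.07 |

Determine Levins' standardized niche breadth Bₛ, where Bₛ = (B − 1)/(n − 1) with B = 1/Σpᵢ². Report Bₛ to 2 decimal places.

0.72

Σpᵢ² = 0.06² + 0.10² + 0.08² + 0.13² + 0.15² + 0.26² + 0.12² + 0.03² + 0.07² = 0.0036 + 0.0100 + 0.0064 + 0.0169 + 0.0225 + 0.0676 + 0.0144 + 0.0009 + 0.0049 = 0.1472
B = 1 / 0.1472 = 6.7935
Bₛ = (B − 1)/(n − 1) = (6.7935 − 1)/(9 − 1) = 5.7935/8 = 0.7242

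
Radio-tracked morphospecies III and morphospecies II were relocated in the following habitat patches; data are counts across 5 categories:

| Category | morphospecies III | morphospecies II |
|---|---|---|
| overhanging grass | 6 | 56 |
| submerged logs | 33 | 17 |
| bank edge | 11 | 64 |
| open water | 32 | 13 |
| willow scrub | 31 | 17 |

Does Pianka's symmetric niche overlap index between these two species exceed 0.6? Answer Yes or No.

Proportions for morphospecies III (n=113): 6/113=0.0531, 33/113=0.2920, 11/113=0.0973, 32/113=0.2832, 31/113=0.2743
Proportions for morphospecies II (n=167): 56/167=0.3353, 17/167=0.1018, 64/167=0.3832, 13/167=0.0778, 17/167=0.1018
Σ p₁ᵢp₂ᵢ = 0.017804 + 0.029726 + 0.037285 + 0.022033 + 0.027924 = 0.134772
Σp_1ᵢ² = 0.0531² + 0.2920² + 0.0973² + 0.2832² + 0.2743² = 0.002820 + 0.085264 + 0.009467 + 0.080202 + 0.075240 = 0.252993
Σp_2ᵢ² = 0.3353² + 0.1018² + 0.3832² + 0.0778² + 0.1018² = 0.112426 + 0.010363 + 0.146842 + 0.006053 + 0.010363 = 0.286047
O = 0.134772 / √(0.252993 × 0.286047) = 0.134772 / 0.2690128 = 0.5010
O = 0.5010 < 0.6 → No.

No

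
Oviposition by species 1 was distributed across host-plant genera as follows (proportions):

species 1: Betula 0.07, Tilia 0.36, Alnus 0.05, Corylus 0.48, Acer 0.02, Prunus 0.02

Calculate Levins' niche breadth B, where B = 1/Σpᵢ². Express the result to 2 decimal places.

Σpᵢ² = 0.07² + 0.36² + 0.05² + 0.48² + 0.02² + 0.02² = 0.0049 + 0.1296 + 0.0025 + 0.2304 + 0.0004 + 0.0004 = 0.3682
B = 1 / 0.3682 = 2.7159

2.72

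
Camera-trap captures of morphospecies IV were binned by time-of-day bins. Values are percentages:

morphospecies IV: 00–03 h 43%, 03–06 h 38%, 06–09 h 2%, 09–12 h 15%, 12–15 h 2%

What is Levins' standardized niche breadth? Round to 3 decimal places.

0.459

Convert percentages to proportions (divide by 100).
Σpᵢ² = 0.43² + 0.38² + 0.02² + 0.15² + 0.02² = 0.1849 + 0.1444 + 0.0004 + 0.0225 + 0.0004 = 0.3526
B = 1 / 0.3526 = 2.83607
Bₛ = (B − 1)/(n − 1) = (2.83607 − 1)/(5 − 1) = 1.83607/4 = 0.45902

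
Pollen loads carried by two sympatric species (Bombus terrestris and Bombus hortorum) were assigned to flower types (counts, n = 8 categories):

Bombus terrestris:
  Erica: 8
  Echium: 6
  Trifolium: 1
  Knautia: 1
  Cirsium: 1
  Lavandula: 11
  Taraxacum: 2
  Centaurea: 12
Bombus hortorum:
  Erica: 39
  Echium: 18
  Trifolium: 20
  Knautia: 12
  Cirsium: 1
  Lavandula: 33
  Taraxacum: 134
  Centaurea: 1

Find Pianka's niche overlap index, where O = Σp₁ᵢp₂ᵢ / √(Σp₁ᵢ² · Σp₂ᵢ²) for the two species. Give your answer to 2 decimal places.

Proportions for Bombus terrestris (n=42): 8/42=0.1905, 6/42=0.1429, 1/42=0.0238, 1/42=0.0238, 1/42=0.0238, 11/42=0.2619, 2/42=0.0476, 12/42=0.2857
Proportions for Bombus hortorum (n=258): 39/258=0.1512, 18/258=0.0698, 20/258=0.0775, 12/258=0.0465, 1/258=0.0039, 33/258=0.1279, 134/258=0.5194, 1/258=0.0039
Σ p₁ᵢp₂ᵢ = 0.028804 + 0.009974 + 0.001845 + 0.001107 + 0.000093 + 0.033497 + 0.024723 + 0.001114 = 0.101157
Σp_1ᵢ² = 0.1905² + 0.1429² + 0.0238² + 0.0238² + 0.0238² + 0.2619² + 0.0476² + 0.2857² = 0.036290 + 0.020420 + 0.000566 + 0.000566 + 0.000566 + 0.068592 + 0.002266 + 0.081624 = 0.210890
Σp_2ᵢ² = 0.1512² + 0.0698² + 0.0775² + 0.0465² + 0.0039² + 0.1279² + 0.5194² + 0.0039² = 0.022861 + 0.004872 + 0.006006 + 0.002162 + 0.000015 + 0.016358 + 0.269776 + 0.000015 = 0.322065
O = 0.101157 / √(0.210890 × 0.322065) = 0.101157 / 0.2606152 = 0.3881

0.39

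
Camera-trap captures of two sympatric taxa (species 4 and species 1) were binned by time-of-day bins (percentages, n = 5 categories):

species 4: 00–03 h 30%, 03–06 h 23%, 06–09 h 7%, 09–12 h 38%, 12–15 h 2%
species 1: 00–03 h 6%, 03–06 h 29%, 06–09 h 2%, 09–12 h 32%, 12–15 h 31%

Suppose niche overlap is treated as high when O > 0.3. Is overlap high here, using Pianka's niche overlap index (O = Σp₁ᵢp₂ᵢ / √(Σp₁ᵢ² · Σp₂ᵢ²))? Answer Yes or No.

Convert percentages to proportions (divide by 100).
Σ p₁ᵢp₂ᵢ = 0.0180 + 0.0667 + 0.0014 + 0.1216 + 0.0062 = 0.2139
Σp_1ᵢ² = 0.30² + 0.23² + 0.07² + 0.38² + 0.02² = 0.0900 + 0.0529 + 0.0049 + 0.1444 + 0.0004 = 0.2926
Σp_2ᵢ² = 0.06² + 0.29² + 0.02² + 0.32² + 0.31² = 0.0036 + 0.0841 + 0.0004 + 0.1024 + 0.0961 = 0.2866
O = 0.2139 / √(0.2926 × 0.2866) = 0.2139 / 0.28958 = 0.7387
O = 0.7387 > 0.3 → Yes.

Yes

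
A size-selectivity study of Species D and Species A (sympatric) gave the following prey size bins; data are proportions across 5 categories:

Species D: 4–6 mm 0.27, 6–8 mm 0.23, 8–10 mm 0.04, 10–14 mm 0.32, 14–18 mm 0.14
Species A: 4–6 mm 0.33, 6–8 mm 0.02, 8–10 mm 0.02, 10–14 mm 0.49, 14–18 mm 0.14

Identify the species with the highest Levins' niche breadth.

Species D

Σp_Dᵢ² = 0.27² + 0.23² + 0.04² + 0.32² + 0.14² = 0.0729 + 0.0529 + 0.0016 + 0.1024 + 0.0196 = 0.2494
B_D = 1 / 0.2494 = 4.0096
Σp_Aᵢ² = 0.33² + 0.02² + 0.02² + 0.49² + 0.14² = 0.1089 + 0.0004 + 0.0004 + 0.2401 + 0.0196 = 0.3694
B_A = 1 / 0.3694 = 2.7071
Highest B → broadest niche (most generalist): Species D (B = 4.01).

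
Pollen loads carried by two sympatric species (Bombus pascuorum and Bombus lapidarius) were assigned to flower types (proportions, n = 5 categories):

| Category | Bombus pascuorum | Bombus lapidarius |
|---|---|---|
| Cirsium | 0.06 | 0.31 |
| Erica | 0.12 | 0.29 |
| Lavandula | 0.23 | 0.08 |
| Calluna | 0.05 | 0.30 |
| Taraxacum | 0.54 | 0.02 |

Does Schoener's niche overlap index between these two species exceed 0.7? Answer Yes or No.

No

Σ|p₁ᵢ − p₂ᵢ| = 0.25 + 0.17 + 0.15 + 0.25 + 0.52 = 1.34
D = 1 − ½ × 1.34 = 1 − 0.670 = 0.3300
D = 0.3300 < 0.7 → No.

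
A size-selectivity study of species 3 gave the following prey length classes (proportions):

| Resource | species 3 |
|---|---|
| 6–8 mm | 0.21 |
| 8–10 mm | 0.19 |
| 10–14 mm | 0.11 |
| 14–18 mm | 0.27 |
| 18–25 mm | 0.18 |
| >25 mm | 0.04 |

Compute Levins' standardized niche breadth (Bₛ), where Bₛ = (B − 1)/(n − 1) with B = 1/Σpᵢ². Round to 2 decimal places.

Σpᵢ² = 0.21² + 0.19² + 0.11² + 0.27² + 0.18² + 0.04² = 0.0441 + 0.0361 + 0.0121 + 0.0729 + 0.0324 + 0.0016 = 0.1992
B = 1 / 0.1992 = 5.0201
Bₛ = (B − 1)/(n − 1) = (5.0201 − 1)/(6 − 1) = 4.0201/5 = 0.8040

0.80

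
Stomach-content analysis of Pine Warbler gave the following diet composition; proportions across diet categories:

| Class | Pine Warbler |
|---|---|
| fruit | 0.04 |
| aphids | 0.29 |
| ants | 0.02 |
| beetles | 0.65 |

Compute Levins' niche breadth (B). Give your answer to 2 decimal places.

Σpᵢ² = 0.04² + 0.29² + 0.02² + 0.65² = 0.0016 + 0.0841 + 0.0004 + 0.4225 = 0.5086
B = 1 / 0.5086 = 1.9662

1.97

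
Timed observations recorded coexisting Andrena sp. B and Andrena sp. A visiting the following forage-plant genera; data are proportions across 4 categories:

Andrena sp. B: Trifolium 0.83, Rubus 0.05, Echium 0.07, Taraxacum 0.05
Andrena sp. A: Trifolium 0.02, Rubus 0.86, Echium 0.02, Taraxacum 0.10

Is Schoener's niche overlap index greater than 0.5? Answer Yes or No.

No

Σ|p₁ᵢ − p₂ᵢ| = 0.81 + 0.81 + 0.05 + 0.05 = 1.72
D = 1 − ½ × 1.72 = 1 − 0.860 = 0.1400
D = 0.1400 < 0.5 → No.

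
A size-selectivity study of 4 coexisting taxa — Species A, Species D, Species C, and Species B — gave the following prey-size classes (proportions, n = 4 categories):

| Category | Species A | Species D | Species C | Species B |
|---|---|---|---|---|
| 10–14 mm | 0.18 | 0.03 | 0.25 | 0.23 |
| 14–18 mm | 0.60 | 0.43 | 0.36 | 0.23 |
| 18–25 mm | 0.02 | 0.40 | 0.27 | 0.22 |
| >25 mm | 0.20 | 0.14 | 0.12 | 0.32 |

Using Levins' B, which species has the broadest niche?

Σp_Aᵢ² = 0.18² + 0.60² + 0.02² + 0.20² = 0.0324 + 0.3600 + 0.0004 + 0.0400 = 0.4328
B_A = 1 / 0.4328 = 2.3105
Σp_Dᵢ² = 0.03² + 0.43² + 0.40² + 0.14² = 0.0009 + 0.1849 + 0.1600 + 0.0196 = 0.3654
B_D = 1 / 0.3654 = 2.7367
Σp_Cᵢ² = 0.25² + 0.36² + 0.27² + 0.12² = 0.0625 + 0.1296 + 0.0729 + 0.0144 = 0.2794
B_C = 1 / 0.2794 = 3.5791
Σp_Bᵢ² = 0.23² + 0.23² + 0.22² + 0.32² = 0.0529 + 0.0529 + 0.0484 + 0.1024 = 0.2566
B_B = 1 / 0.2566 = 3.8971
Highest B → broadest niche (most generalist): Species B (B = 3.90).

Species B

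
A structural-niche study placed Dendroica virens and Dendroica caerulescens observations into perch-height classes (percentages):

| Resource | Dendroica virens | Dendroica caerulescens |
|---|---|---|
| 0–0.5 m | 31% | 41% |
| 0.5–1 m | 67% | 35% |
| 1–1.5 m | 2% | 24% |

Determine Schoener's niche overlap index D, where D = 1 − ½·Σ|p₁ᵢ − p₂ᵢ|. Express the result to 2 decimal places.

0.68

Convert percentages to proportions (divide by 100).
Σ|p₁ᵢ − p₂ᵢ| = 0.10 + 0.32 + 0.22 = 0.64
D = 1 − ½ × 0.64 = 1 − 0.320 = 0.6800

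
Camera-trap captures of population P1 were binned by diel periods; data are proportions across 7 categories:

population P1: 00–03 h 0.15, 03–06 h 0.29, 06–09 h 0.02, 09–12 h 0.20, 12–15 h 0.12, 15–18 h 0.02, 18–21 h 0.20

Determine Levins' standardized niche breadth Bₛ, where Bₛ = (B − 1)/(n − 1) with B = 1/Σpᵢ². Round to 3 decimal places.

Σpᵢ² = 0.15² + 0.29² + 0.02² + 0.20² + 0.12² + 0.02² + 0.20² = 0.0225 + 0.0841 + 0.0004 + 0.0400 + 0.0144 + 0.0004 + 0.0400 = 0.2018
B = 1 / 0.2018 = 4.95540
Bₛ = (B − 1)/(n − 1) = (4.95540 − 1)/(7 − 1) = 3.95540/6 = 0.65923

0.659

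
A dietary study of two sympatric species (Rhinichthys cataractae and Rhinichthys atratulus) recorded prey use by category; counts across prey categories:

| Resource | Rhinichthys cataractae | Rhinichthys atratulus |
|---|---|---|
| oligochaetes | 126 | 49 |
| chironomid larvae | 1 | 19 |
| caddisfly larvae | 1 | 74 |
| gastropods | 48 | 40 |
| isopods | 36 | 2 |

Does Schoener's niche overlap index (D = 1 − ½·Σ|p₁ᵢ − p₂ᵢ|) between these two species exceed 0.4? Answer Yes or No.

Proportions for Rhinichthys cataractae (n=212): 126/212=0.5943, 1/212=0.0047, 1/212=0.0047, 48/212=0.2264, 36/212=0.1698
Proportions for Rhinichthys atratulus (n=184): 49/184=0.2663, 19/184=0.1033, 74/184=0.4022, 40/184=0.2174, 2/184=0.0109
Σ|p₁ᵢ − p₂ᵢ| = 0.3280 + 0.0986 + 0.3975 + 0.0090 + 0.1589 = 0.9920
D = 1 − ½ × 0.9920 = 1 − 0.49600 = 0.50400
D = 0.50400 > 0.4 → Yes.

Yes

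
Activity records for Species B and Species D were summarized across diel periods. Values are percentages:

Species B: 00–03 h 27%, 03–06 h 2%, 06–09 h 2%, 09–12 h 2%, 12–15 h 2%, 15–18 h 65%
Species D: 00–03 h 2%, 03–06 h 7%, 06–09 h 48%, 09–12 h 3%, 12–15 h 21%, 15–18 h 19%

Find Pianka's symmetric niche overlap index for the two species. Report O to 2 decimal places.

Convert percentages to proportions (divide by 100).
Σ p₁ᵢp₂ᵢ = 0.0054 + 0.0014 + 0.0096 + 0.0006 + 0.0042 + 0.1235 = 0.1447
Σp_1ᵢ² = 0.27² + 0.02² + 0.02² + 0.02² + 0.02² + 0.65² = 0.0729 + 0.0004 + 0.0004 + 0.0004 + 0.0004 + 0.4225 = 0.4970
Σp_2ᵢ² = 0.02² + 0.07² + 0.48² + 0.03² + 0.21² + 0.19² = 0.0004 + 0.0049 + 0.2304 + 0.0009 + 0.0441 + 0.0361 = 0.3168
O = 0.1447 / √(0.4970 × 0.3168) = 0.1447 / 0.39680 = 0.3647

0.36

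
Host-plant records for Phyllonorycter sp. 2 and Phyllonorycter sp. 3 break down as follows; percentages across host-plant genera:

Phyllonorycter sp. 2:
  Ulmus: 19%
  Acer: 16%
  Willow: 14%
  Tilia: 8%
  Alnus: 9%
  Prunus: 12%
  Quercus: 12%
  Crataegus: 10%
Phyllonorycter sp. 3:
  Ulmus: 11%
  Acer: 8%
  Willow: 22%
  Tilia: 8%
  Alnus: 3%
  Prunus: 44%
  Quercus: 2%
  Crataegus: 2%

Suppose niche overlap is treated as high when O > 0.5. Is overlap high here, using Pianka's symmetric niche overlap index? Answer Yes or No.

Convert percentages to proportions (divide by 100).
Σ p₁ᵢp₂ᵢ = 0.0209 + 0.0128 + 0.0308 + 0.0064 + 0.0027 + 0.0528 + 0.0024 + 0.0020 = 0.1308
Σp_1ᵢ² = 0.19² + 0.16² + 0.14² + 0.08² + 0.09² + 0.12² + 0.12² + 0.10² = 0.0361 + 0.0256 + 0.0196 + 0.0064 + 0.0081 + 0.0144 + 0.0144 + 0.0100 = 0.1346
Σp_2ᵢ² = 0.11² + 0.08² + 0.22² + 0.08² + 0.03² + 0.44² + 0.02² + 0.02² = 0.0121 + 0.0064 + 0.0484 + 0.0064 + 0.0009 + 0.1936 + 0.0004 + 0.0004 = 0.2686
O = 0.1308 / √(0.1346 × 0.2686) = 0.1308 / 0.19014 = 0.6879
O = 0.6879 > 0.5 → Yes.

Yes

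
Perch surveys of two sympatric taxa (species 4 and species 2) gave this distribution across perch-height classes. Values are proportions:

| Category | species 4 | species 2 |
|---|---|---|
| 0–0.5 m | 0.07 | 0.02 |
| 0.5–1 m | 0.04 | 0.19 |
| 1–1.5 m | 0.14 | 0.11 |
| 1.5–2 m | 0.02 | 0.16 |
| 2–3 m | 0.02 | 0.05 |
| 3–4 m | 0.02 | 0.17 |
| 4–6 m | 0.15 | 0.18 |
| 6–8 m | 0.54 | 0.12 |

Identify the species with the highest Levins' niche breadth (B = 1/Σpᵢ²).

Σp_4ᵢ² = 0.07² + 0.04² + 0.14² + 0.02² + 0.02² + 0.02² + 0.15² + 0.54² = 0.0049 + 0.0016 + 0.0196 + 0.0004 + 0.0004 + 0.0004 + 0.0225 + 0.2916 = 0.3414
B_4 = 1 / 0.3414 = 2.9291
Σp_2ᵢ² = 0.02² + 0.19² + 0.11² + 0.16² + 0.05² + 0.17² + 0.18² + 0.12² = 0.0004 + 0.0361 + 0.0121 + 0.0256 + 0.0025 + 0.0289 + 0.0324 + 0.0144 = 0.1524
B_2 = 1 / 0.1524 = 6.5617
Highest B → broadest niche (most generalist): species 2 (B = 6.56).

species 2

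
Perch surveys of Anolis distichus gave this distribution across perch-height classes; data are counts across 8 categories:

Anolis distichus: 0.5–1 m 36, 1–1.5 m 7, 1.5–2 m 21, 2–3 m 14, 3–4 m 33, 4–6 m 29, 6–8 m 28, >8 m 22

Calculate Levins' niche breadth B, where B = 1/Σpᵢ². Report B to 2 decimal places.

6.97

Proportions for Anolis distichus (n=190): 36/190=0.1895, 7/190=0.0368, 21/190=0.1105, 14/190=0.0737, 33/190=0.1737, 29/190=0.1526, 28/190=0.1474, 22/190=0.1158
Σpᵢ² = 0.1895² + 0.0368² + 0.1105² + 0.0737² + 0.1737² + 0.1526² + 0.1474² + 0.1158² = 0.035910 + 0.001354 + 0.012210 + 0.005432 + 0.030172 + 0.023287 + 0.021727 + 0.013410 = 0.143502
B = 1 / 0.143502 = 6.9685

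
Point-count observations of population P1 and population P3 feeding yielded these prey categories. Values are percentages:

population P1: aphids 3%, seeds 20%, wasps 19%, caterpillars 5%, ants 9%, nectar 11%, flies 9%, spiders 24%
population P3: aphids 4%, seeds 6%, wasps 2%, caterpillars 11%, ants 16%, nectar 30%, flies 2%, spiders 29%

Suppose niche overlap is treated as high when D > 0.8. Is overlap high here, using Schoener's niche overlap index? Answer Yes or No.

No

Convert percentages to proportions (divide by 100).
Σ|p₁ᵢ − p₂ᵢ| = 0.01 + 0.14 + 0.17 + 0.06 + 0.07 + 0.19 + 0.07 + 0.05 = 0.76
D = 1 − ½ × 0.76 = 1 − 0.380 = 0.6200
D = 0.6200 < 0.8 → No.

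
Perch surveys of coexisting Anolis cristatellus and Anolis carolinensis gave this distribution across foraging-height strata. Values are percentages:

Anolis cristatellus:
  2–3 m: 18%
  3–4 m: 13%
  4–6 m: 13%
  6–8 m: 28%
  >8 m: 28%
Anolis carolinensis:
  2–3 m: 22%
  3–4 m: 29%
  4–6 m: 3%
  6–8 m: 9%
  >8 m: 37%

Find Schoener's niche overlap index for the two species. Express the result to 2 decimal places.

0.71

Convert percentages to proportions (divide by 100).
Σ|p₁ᵢ − p₂ᵢ| = 0.04 + 0.16 + 0.10 + 0.19 + 0.09 = 0.58
D = 1 − ½ × 0.58 = 1 − 0.290 = 0.7100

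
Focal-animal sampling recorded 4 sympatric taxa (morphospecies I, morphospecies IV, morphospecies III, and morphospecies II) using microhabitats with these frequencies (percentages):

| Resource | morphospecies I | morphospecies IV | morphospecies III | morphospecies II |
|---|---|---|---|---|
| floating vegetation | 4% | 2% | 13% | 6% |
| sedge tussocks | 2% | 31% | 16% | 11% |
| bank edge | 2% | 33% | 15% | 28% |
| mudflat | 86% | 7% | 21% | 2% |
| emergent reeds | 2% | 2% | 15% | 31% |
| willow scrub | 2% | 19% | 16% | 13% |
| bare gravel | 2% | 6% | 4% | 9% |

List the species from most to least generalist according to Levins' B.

Convert percentages to proportions (divide by 100).
Σp_Iᵢ² = 0.04² + 0.02² + 0.02² + 0.86² + 0.02² + 0.02² + 0.02² = 0.0016 + 0.0004 + 0.0004 + 0.7396 + 0.0004 + 0.0004 + 0.0004 = 0.7432
B_I = 1 / 0.7432 = 1.3455
Σp_IVᵢ² = 0.02² + 0.31² + 0.33² + 0.07² + 0.02² + 0.19² + 0.06² = 0.0004 + 0.0961 + 0.1089 + 0.0049 + 0.0004 + 0.0361 + 0.0036 = 0.2504
B_IV = 1 / 0.2504 = 3.9936
Σp_IIIᵢ² = 0.13² + 0.16² + 0.15² + 0.21² + 0.15² + 0.16² + 0.04² = 0.0169 + 0.0256 + 0.0225 + 0.0441 + 0.0225 + 0.0256 + 0.0016 = 0.1588
B_III = 1 / 0.1588 = 6.2972
Σp_IIᵢ² = 0.06² + 0.11² + 0.28² + 0.02² + 0.31² + 0.13² + 0.09² = 0.0036 + 0.0121 + 0.0784 + 0.0004 + 0.0961 + 0.0169 + 0.0081 = 0.2156
B_II = 1 / 0.2156 = 4.6382
Ranking by B (broadest → narrowest): morphospecies III (6.30) > morphospecies II (4.64) > morphospecies IV (3.99) > morphospecies I (1.35)

morphospecies III > morphospecies II > morphospecies IV > morphospecies I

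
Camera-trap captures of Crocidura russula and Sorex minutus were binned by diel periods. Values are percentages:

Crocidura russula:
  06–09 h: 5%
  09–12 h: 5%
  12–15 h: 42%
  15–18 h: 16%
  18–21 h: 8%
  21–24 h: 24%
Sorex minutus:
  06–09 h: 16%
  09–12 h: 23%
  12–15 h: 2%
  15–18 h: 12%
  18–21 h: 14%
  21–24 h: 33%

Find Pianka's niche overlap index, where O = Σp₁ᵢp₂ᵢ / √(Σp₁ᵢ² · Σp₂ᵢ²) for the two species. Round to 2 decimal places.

Convert percentages to proportions (divide by 100).
Σ p₁ᵢp₂ᵢ = 0.0080 + 0.0115 + 0.0084 + 0.0192 + 0.0112 + 0.0792 = 0.1375
Σp_1ᵢ² = 0.05² + 0.05² + 0.42² + 0.16² + 0.08² + 0.24² = 0.0025 + 0.0025 + 0.1764 + 0.0256 + 0.0064 + 0.0576 = 0.2710
Σp_2ᵢ² = 0.16² + 0.23² + 0.02² + 0.12² + 0.14² + 0.33² = 0.0256 + 0.0529 + 0.0004 + 0.0144 + 0.0196 + 0.1089 = 0.2218
O = 0.1375 / √(0.2710 × 0.2218) = 0.1375 / 0.24517 = 0.5608

0.56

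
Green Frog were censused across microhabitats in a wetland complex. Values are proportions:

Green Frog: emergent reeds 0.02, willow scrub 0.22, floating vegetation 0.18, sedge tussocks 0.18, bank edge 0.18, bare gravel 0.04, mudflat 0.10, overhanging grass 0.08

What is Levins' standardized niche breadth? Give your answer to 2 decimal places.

0.73

Σpᵢ² = 0.02² + 0.22² + 0.18² + 0.18² + 0.18² + 0.04² + 0.10² + 0.08² = 0.0004 + 0.0484 + 0.0324 + 0.0324 + 0.0324 + 0.0016 + 0.0100 + 0.0064 = 0.1640
B = 1 / 0.1640 = 6.0976
Bₛ = (B − 1)/(n − 1) = (6.0976 − 1)/(8 − 1) = 5.0976/7 = 0.7282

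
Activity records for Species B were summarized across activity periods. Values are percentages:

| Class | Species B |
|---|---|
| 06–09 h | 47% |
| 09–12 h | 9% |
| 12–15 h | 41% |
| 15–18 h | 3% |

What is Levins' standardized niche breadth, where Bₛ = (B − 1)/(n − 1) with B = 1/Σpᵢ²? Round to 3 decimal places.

Convert percentages to proportions (divide by 100).
Σpᵢ² = 0.47² + 0.09² + 0.41² + 0.03² = 0.2209 + 0.0081 + 0.1681 + 0.0009 = 0.3980
B = 1 / 0.3980 = 2.51256
Bₛ = (B − 1)/(n − 1) = (2.51256 − 1)/(4 − 1) = 1.51256/3 = 0.50419

0.504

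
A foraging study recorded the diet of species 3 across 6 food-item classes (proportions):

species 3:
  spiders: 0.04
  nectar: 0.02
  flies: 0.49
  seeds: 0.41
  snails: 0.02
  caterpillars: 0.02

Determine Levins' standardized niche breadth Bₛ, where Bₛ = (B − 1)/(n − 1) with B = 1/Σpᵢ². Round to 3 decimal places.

Σpᵢ² = 0.04² + 0.02² + 0.49² + 0.41² + 0.02² + 0.02² = 0.0016 + 0.0004 + 0.2401 + 0.1681 + 0.0004 + 0.0004 = 0.4110
B = 1 / 0.4110 = 2.43309
Bₛ = (B − 1)/(n − 1) = (2.43309 − 1)/(6 − 1) = 1.43309/5 = 0.28662

0.287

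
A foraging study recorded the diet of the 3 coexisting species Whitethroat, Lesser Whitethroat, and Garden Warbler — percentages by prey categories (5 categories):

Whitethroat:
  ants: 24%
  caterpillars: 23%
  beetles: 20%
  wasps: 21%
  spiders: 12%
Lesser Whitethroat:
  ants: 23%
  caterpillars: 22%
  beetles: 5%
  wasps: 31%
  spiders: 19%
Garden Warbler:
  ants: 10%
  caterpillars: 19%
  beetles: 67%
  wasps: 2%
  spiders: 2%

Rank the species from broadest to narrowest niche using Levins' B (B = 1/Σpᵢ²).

Convert percentages to proportions (divide by 100).
Σp_Whitᵢ² = 0.24² + 0.23² + 0.20² + 0.21² + 0.12² = 0.0576 + 0.0529 + 0.0400 + 0.0441 + 0.0144 = 0.2090
B_Whit = 1 / 0.2090 = 4.7847
Σp_Lessᵢ² = 0.23² + 0.22² + 0.05² + 0.31² + 0.19² = 0.0529 + 0.0484 + 0.0025 + 0.0961 + 0.0361 = 0.2360
B_Less = 1 / 0.2360 = 4.2373
Σp_Gardᵢ² = 0.10² + 0.19² + 0.67² + 0.02² + 0.02² = 0.0100 + 0.0361 + 0.4489 + 0.0004 + 0.0004 = 0.4958
B_Gard = 1 / 0.4958 = 2.0169
Ranking by B (broadest → narrowest): Whitethroat (4.78) > Lesser Whitethroat (4.24) > Garden Warbler (2.02)

Whitethroat > Lesser Whitethroat > Garden Warbler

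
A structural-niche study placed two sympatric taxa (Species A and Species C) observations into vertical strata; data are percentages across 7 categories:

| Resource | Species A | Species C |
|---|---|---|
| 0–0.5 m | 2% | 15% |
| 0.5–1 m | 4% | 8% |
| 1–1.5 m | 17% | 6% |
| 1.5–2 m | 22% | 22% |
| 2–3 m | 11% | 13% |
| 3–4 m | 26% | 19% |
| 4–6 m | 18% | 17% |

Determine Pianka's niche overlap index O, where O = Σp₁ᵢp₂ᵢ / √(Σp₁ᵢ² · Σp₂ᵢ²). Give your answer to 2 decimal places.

Convert percentages to proportions (divide by 100).
Σ p₁ᵢp₂ᵢ = 0.0030 + 0.0032 + 0.0102 + 0.0484 + 0.0143 + 0.0494 + 0.0306 = 0.1591
Σp_1ᵢ² = 0.02² + 0.04² + 0.17² + 0.22² + 0.11² + 0.26² + 0.18² = 0.0004 + 0.0016 + 0.0289 + 0.0484 + 0.0121 + 0.0676 + 0.0324 = 0.1914
Σp_2ᵢ² = 0.15² + 0.08² + 0.06² + 0.22² + 0.13² + 0.19² + 0.17² = 0.0225 + 0.0064 + 0.0036 + 0.0484 + 0.0169 + 0.0361 + 0.0289 = 0.1628
O = 0.1591 / √(0.1914 × 0.1628) = 0.1591 / 0.17652 = 0.9013

0.90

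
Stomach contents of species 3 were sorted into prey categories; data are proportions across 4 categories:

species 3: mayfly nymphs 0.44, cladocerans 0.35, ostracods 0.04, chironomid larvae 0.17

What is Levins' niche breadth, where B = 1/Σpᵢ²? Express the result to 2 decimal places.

2.89

Σpᵢ² = 0.44² + 0.35² + 0.04² + 0.17² = 0.1936 + 0.1225 + 0.0016 + 0.0289 = 0.3466
B = 1 / 0.3466 = 2.8852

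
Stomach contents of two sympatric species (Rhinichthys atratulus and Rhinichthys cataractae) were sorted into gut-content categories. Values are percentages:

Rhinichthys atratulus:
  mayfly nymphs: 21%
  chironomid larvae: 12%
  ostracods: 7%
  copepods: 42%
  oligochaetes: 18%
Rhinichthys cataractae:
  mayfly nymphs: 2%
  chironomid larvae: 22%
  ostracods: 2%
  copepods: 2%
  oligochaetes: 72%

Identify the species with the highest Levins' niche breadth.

Rhinichthys atratulus

Convert percentages to proportions (divide by 100).
Σp_atraᵢ² = 0.21² + 0.12² + 0.07² + 0.42² + 0.18² = 0.0441 + 0.0144 + 0.0049 + 0.1764 + 0.0324 = 0.2722
B_atra = 1 / 0.2722 = 3.6738
Σp_cataᵢ² = 0.02² + 0.22² + 0.02² + 0.02² + 0.72² = 0.0004 + 0.0484 + 0.0004 + 0.0004 + 0.5184 = 0.5680
B_cata = 1 / 0.5680 = 1.7606
Highest B → broadest niche (most generalist): Rhinichthys atratulus (B = 3.67).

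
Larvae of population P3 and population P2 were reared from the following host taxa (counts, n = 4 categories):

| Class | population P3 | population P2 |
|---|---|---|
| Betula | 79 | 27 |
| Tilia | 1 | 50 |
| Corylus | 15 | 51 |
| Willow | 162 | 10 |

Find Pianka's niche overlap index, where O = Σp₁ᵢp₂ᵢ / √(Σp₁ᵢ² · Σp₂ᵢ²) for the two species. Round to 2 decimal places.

Proportions for population P3 (n=257): 79/257=0.3074, 1/257=0.0039, 15/257=0.0584, 162/257=0.6304
Proportions for population P2 (n=138): 27/138=0.1957, 50/138=0.3623, 51/138=0.3696, 10/138=0.0725
Σ p₁ᵢp₂ᵢ = 0.060158 + 0.001413 + 0.021585 + 0.045704 = 0.128860
Σp_1ᵢ² = 0.3074² + 0.0039² + 0.0584² + 0.6304² = 0.094495 + 0.000015 + 0.003411 + 0.397404 = 0.495325
Σp_2ᵢ² = 0.1957² + 0.3623² + 0.3696² + 0.0725² = 0.038298 + 0.131261 + 0.136604 + 0.005256 = 0.311419
O = 0.128860 / √(0.495325 × 0.311419) = 0.128860 / 0.3927513 = 0.3281

0.33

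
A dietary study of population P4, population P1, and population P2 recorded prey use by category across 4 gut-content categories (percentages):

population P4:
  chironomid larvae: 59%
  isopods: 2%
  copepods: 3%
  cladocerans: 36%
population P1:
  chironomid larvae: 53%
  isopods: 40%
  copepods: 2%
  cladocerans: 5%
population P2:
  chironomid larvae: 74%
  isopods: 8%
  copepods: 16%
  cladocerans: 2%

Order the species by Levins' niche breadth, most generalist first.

Convert percentages to proportions (divide by 100).
Σp_P4ᵢ² = 0.59² + 0.02² + 0.03² + 0.36² = 0.3481 + 0.0004 + 0.0009 + 0.1296 = 0.4790
B_P4 = 1 / 0.4790 = 2.0877
Σp_P1ᵢ² = 0.53² + 0.40² + 0.02² + 0.05² = 0.2809 + 0.1600 + 0.0004 + 0.0025 = 0.4438
B_P1 = 1 / 0.4438 = 2.2533
Σp_P2ᵢ² = 0.74² + 0.08² + 0.16² + 0.02² = 0.5476 + 0.0064 + 0.0256 + 0.0004 = 0.5800
B_P2 = 1 / 0.5800 = 1.7241
Ranking by B (broadest → narrowest): population P1 (2.25) > population P4 (2.09) > population P2 (1.72)

population P1 > population P4 > population P2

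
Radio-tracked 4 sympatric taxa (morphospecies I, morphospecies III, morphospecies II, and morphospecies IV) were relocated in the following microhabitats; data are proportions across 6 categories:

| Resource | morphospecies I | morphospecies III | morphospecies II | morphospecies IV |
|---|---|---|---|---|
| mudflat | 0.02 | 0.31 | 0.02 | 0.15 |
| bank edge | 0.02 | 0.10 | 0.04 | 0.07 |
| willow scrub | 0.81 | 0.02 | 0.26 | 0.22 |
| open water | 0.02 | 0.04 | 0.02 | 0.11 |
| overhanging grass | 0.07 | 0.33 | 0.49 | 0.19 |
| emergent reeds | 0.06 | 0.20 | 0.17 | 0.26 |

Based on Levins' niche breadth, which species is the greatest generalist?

morphospecies IV

Σp_Iᵢ² = 0.02² + 0.02² + 0.81² + 0.02² + 0.07² + 0.06² = 0.0004 + 0.0004 + 0.6561 + 0.0004 + 0.0049 + 0.0036 = 0.6658
B_I = 1 / 0.6658 = 1.5020
Σp_IIIᵢ² = 0.31² + 0.10² + 0.02² + 0.04² + 0.33² + 0.20² = 0.0961 + 0.0100 + 0.0004 + 0.0016 + 0.1089 + 0.0400 = 0.2570
B_III = 1 / 0.2570 = 3.8911
Σp_IIᵢ² = 0.02² + 0.04² + 0.26² + 0.02² + 0.49² + 0.17² = 0.0004 + 0.0016 + 0.0676 + 0.0004 + 0.2401 + 0.0289 = 0.3390
B_II = 1 / 0.3390 = 2.9499
Σp_IVᵢ² = 0.15² + 0.07² + 0.22² + 0.11² + 0.19² + 0.26² = 0.0225 + 0.0049 + 0.0484 + 0.0121 + 0.0361 + 0.0676 = 0.1916
B_IV = 1 / 0.1916 = 5.2192
Highest B → broadest niche (most generalist): morphospecies IV (B = 5.22).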